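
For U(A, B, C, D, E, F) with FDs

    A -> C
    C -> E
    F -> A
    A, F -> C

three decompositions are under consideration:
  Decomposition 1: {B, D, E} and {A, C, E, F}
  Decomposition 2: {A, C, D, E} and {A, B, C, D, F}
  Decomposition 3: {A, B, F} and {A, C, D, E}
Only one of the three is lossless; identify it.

Decomposition 2

Decomposition 1: common = {E}, closure = {E} → lossy.
Decomposition 2: common = {A, C, D}, closure = {A, C, D, E} → lossless.
Decomposition 3: common = {A}, closure = {A, C, E} → lossy.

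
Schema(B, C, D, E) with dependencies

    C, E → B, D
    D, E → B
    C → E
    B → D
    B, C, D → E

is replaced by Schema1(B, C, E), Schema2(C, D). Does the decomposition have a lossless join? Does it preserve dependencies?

lossless but not dependency-preserving

Lossless test: (C)⁺ = {B, C, D, E}, which contains all of one fragment — lossless.
Dependency preservation: the restricted closure of {D, E} across the fragments never reaches {B}, so D, E → B cannot be enforced without a join — not preserved.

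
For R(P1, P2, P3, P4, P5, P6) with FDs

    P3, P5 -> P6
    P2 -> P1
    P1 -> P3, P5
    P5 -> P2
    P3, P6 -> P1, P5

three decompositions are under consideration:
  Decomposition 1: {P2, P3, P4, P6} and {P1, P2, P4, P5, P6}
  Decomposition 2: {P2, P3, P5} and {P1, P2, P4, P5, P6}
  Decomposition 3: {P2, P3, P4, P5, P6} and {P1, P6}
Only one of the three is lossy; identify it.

Decomposition 3

Decomposition 1: common = {P2, P4, P6}, closure = {P1, P2, P3, P4, P5, P6} → lossless.
Decomposition 2: common = {P2, P5}, closure = {P1, P2, P3, P5, P6} → lossless.
Decomposition 3: common = {P6}, closure = {P6} → lossy.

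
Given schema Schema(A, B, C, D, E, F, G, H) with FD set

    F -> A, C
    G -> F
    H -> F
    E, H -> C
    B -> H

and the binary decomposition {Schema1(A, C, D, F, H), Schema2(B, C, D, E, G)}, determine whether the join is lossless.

Common attributes: Schema1 ∩ Schema2 = {C, D}.
No dependency enlarges {C, D}, so (C, D)⁺ = {C, D}.
The closure contains neither all of Schema1 = {A, C, D, F, H} nor all of Schema2 = {B, C, D, E, G}, so the common attributes are not a superkey of either fragment. The join is lossy.

No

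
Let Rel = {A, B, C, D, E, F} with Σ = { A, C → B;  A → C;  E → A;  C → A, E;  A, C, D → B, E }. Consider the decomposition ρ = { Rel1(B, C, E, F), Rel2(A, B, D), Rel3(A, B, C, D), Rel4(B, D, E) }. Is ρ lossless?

No

Chase test. Columns are A, B, C, D, E, F; row i has aⱼ where attribute j ∈ Reli, else bᵢⱼ.
Initial tableau (one row per fragment):
  row 1: b11 a2 a3 b14 a5 a6
  row 2: a1 a2 b23 a4 b25 b26
  row 3: a1 a2 a3 a4 b35 b36
  row 4: b41 a2 b43 a4 a5 b46
Rows 2 and 3 agree on A; apply A→C and equate their C entries.
Rows 1 and 4 agree on E; apply E→A and equate their A entries.
Rows 1 and 2 agree on C; apply C→A, E and equate their A, E entries.
Rows 1 and 3 agree on C; apply C→A, E and equate their A, E entries.
Rows 1 and 4 agree on A; apply A→C and equate their C entries.
No row becomes fully distinguished — the join is lossy.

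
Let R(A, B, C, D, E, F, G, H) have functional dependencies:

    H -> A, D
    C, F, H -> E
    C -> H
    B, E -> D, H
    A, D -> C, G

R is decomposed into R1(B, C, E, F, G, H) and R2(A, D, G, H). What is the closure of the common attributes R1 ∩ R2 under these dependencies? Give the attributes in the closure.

A, C, D, G, H

R1 ∩ R2 = {G, H}.
H → A, D applies, adding A, D
A, D → C, G applies, adding C
Closure: {A, C, D, G, H}.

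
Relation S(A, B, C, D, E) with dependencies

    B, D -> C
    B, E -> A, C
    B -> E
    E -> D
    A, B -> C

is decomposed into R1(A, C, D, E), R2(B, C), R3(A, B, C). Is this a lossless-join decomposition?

Chase test. Columns are A, B, C, D, E; row i has aⱼ where attribute j ∈ Ri, else bᵢⱼ.
Initial tableau (one row per fragment):
  row 1: a1 b12 a3 a4 a5
  row 2: b21 a2 a3 b24 b25
  row 3: a1 a2 a3 b34 b35
Rows 2 and 3 agree on B; apply B→E and equate their E entries.
Rows 2 and 3 agree on E; apply E→D and equate their D entries.
Rows 2 and 3 agree on B, E; apply B, E→A, C and equate their A, C entries.
No row becomes fully distinguished — the join is lossy.

No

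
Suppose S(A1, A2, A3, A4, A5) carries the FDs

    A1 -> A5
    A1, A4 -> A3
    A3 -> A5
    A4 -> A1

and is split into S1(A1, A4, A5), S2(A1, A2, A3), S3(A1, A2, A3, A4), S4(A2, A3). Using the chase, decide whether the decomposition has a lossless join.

Chase test. Columns are A1, A2, A3, A4, A5; row i has aⱼ where attribute j ∈ Si, else bᵢⱼ.
Initial tableau (one row per fragment):
  row 1: a1 b12 b13 a4 a5
  row 2: a1 a2 a3 b24 b25
  row 3: a1 a2 a3 a4 b35
  row 4: b41 a2 a3 b44 b45
Rows 1 and 2 agree on A1; apply A1→A5 and equate their A5 entries.
Rows 1 and 3 agree on A1; apply A1→A5 and equate their A5 entries.
Rows 1 and 3 agree on A1, A4; apply A1, A4→A3 and equate their A3 entries.
Rows 1 and 4 agree on A3; apply A3→A5 and equate their A5 entries.
Row 3 is now all distinguished symbols — the join is lossless.

Yes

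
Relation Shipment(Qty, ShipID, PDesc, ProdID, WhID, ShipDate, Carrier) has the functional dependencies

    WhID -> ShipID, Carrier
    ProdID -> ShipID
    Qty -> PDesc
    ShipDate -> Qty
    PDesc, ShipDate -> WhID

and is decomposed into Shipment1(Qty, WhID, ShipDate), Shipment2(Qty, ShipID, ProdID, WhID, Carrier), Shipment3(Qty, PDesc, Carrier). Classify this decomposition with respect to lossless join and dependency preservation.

Lossless test (chase): Rows 1 and 2 agree on WhID; apply WhID→ShipID, Carrier and equate their ShipID, Carrier entries. Rows 1 and 2 agree on Qty; apply Qty→PDesc and equate their PDesc entries. Rows 1 and 3 agree on Qty; apply Qty→PDesc and equate their PDesc entries. No row becomes fully distinguished — the join is lossy.
Dependency preservation: PDesc, ShipDate → WhID is not contained in any single fragment, but the restricted closure of its left-hand side across the fragments still reaches the right-hand side; the remaining FDs each lie inside some fragment. All dependencies are preserved.

lossy but dependency-preserving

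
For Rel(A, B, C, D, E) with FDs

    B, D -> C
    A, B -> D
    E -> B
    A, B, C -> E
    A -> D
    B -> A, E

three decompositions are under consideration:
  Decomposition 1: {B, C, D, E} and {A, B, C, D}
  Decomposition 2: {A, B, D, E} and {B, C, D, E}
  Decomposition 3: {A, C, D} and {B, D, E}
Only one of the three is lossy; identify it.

Decomposition 3

Decomposition 1: common = {B, C, D}, closure = {A, B, C, D, E} → lossless.
Decomposition 2: common = {B, D, E}, closure = {A, B, C, D, E} → lossless.
Decomposition 3: common = {D}, closure = {D} → lossy.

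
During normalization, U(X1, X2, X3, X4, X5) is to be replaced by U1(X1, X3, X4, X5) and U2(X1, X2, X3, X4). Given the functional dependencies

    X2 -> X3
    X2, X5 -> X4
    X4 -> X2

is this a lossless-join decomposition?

Yes

Common attributes: U1 ∩ U2 = {X1, X3, X4}.
Closure of {X1, X3, X4}: X4 → X2 applies, adding X2. So (X1, X3, X4)⁺ = {X1, X2, X3, X4}.
This closure contains every attribute of U2, so U1 ∩ U2 → U2. The join is lossless.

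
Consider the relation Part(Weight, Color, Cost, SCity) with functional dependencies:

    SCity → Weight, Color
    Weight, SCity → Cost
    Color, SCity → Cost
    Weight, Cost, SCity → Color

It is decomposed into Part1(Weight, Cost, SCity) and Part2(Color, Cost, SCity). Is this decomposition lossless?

Yes

Common attributes: Part1 ∩ Part2 = {Cost, SCity}.
Closure of {Cost, SCity}: SCity → Weight, Color applies, adding Weight, Color. So (Cost, SCity)⁺ = {Weight, Color, Cost, SCity}.
This closure contains every attribute of Part1, so Part1 ∩ Part2 → Part1. The join is lossless.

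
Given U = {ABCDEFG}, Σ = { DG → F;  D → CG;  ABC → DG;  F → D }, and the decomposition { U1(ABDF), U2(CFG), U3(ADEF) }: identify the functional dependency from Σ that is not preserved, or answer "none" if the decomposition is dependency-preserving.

Check ABC → DG: no single fragment contains all of {ABCDG}, and the restricted closure of {ABC} across the fragments never reaches {DG}.
DG → F is preserved.
D → CG is preserved.
F → D is preserved.

ABC → DG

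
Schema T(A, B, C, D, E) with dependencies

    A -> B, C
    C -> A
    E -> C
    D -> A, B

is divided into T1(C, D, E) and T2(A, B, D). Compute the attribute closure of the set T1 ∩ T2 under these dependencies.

T1 ∩ T2 = {D}.
D → A, B applies, adding A, B
A → B, C applies, adding C
Closure: {A, B, C, D}.

A, B, C, D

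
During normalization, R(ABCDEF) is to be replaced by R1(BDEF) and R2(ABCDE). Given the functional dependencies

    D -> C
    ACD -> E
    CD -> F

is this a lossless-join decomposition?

Yes

Common attributes: R1 ∩ R2 = {BDE}.
Closure of {BDE}: D → C applies, adding C; CD → F applies, adding F. So (BDE)⁺ = {BCDEF}.
This closure contains every attribute of R1, so R1 ∩ R2 → R1. The join is lossless.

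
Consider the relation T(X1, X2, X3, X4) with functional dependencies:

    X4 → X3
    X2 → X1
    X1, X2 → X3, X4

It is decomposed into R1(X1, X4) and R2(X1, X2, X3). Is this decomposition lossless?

Common attributes: R1 ∩ R2 = {X1}.
No dependency enlarges {X1}, so (X1)⁺ = {X1}.
The closure contains neither all of R1 = {X1, X4} nor all of R2 = {X1, X2, X3}, so the common attributes are not a superkey of either fragment. The join is lossy.

No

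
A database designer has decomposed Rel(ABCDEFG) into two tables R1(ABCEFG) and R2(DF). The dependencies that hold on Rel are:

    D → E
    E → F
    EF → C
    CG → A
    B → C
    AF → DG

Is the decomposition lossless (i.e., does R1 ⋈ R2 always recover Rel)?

Common attributes: R1 ∩ R2 = {F}.
No dependency enlarges {F}, so (F)⁺ = {F}.
The closure contains neither all of R1 = {ABCEFG} nor all of R2 = {DF}, so the common attributes are not a superkey of either fragment. The join is lossy.

No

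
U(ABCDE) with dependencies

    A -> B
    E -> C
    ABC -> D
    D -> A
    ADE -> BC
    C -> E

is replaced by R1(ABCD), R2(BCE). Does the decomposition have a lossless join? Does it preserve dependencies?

lossless and dependency-preserving

Lossless test: (BC)⁺ = {BCE}, which contains all of one fragment — lossless.
Dependency preservation: ADE → BC is not contained in any single fragment, but the restricted closure of its left-hand side across the fragments still reaches the right-hand side; the remaining FDs each lie inside some fragment. All dependencies are preserved.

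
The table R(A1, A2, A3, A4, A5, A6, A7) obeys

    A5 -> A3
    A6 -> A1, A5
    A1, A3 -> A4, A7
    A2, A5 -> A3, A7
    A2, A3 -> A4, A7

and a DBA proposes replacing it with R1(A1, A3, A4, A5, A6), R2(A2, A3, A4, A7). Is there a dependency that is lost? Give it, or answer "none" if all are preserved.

A1, A3 -> A4, A7

Check A1, A3 → A4, A7: no single fragment contains all of {A1, A3, A4, A7}, and the restricted closure of {A1, A3} across the fragments never reaches {A4, A7}.
A5 → A3 is preserved.
A6 → A1, A5 is preserved.
A2, A5 → A3, A7 is preserved.
A2, A3 → A4, A7 is preserved.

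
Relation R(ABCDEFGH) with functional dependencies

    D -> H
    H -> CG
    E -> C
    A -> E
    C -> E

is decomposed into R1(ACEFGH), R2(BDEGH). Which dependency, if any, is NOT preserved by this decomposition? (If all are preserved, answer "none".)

none

D → H lies within R2.
H → CG lies within R1.
E → C lies within R1.
A → E lies within R1.
C → E lies within R1.
Every dependency is enforceable on the fragments, so the decomposition is dependency-preserving.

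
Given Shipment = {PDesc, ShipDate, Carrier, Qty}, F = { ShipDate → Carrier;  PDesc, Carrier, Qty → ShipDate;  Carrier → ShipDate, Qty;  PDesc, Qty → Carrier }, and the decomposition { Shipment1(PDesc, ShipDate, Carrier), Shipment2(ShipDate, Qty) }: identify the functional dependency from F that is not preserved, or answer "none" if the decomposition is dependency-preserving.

PDesc, Qty → Carrier

Check PDesc, Qty → Carrier: no single fragment contains all of {PDesc, Carrier, Qty}, and the restricted closure of {PDesc, Qty} across the fragments never reaches {Carrier}.
ShipDate → Carrier is preserved.
PDesc, Carrier, Qty → ShipDate is preserved.
Carrier → ShipDate, Qty is preserved.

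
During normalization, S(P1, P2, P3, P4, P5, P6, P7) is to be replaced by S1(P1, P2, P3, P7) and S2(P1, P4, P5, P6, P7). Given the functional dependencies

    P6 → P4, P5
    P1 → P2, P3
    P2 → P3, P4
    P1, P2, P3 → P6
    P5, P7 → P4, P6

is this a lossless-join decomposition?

Common attributes: S1 ∩ S2 = {P1, P7}.
Closure of {P1, P7}: P1 → P2, P3 applies, adding P2, P3; P2 → P3, P4 applies, adding P4; P1, P2, P3 → P6 applies, adding P6; P6 → P4, P5 applies, adding P5. So (P1, P7)⁺ = {P1, P2, P3, P4, P5, P6, P7}.
This closure contains every attribute of S1, so S1 ∩ S2 → S1. The join is lossless.

Yes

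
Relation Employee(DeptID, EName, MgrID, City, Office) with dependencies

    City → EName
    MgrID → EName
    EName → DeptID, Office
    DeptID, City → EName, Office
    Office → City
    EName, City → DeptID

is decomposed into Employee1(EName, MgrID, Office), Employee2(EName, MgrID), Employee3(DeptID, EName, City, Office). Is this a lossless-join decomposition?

Yes

Chase test. Columns are DeptID, EName, MgrID, City, Office; row i has aⱼ where attribute j ∈ Employeei, else bᵢⱼ.
Initial tableau (one row per fragment):
  row 1: b11 a2 a3 b14 a5
  row 2: b21 a2 a3 b24 b25
  row 3: a1 a2 b33 a4 a5
Rows 1 and 2 agree on EName; apply EName→DeptID, Office and equate their DeptID, Office entries.
Rows 1 and 3 agree on EName; apply EName→DeptID, Office and equate their DeptID, Office entries.
Rows 1 and 2 agree on Office; apply Office→City and equate their City entries.
Rows 1 and 3 agree on Office; apply Office→City and equate their City entries.
Row 1 is now all distinguished symbols — the join is lossless.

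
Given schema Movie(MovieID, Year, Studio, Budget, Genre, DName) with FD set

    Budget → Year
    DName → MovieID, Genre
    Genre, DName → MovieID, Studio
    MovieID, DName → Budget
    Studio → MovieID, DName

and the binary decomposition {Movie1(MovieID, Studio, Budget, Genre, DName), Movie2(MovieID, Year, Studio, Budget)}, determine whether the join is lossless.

Common attributes: Movie1 ∩ Movie2 = {MovieID, Studio, Budget}.
Closure of {MovieID, Studio, Budget}: Budget → Year applies, adding Year; Studio → MovieID, DName applies, adding DName; DName → MovieID, Genre applies, adding Genre. So (MovieID, Studio, Budget)⁺ = {MovieID, Year, Studio, Budget, Genre, DName}.
This closure contains every attribute of Movie1, so Movie1 ∩ Movie2 → Movie1. The join is lossless.

Yes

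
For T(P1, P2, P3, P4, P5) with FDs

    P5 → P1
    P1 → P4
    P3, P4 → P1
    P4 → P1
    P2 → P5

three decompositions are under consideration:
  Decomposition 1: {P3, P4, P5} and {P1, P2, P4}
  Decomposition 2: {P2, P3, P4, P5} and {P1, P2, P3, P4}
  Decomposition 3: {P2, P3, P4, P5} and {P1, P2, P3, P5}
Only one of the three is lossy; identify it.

Decomposition 1: common = {P4}, closure = {P1, P4} → lossy.
Decomposition 2: common = {P2, P3, P4}, closure = {P1, P2, P3, P4, P5} → lossless.
Decomposition 3: common = {P2, P3, P5}, closure = {P1, P2, P3, P4, P5} → lossless.

Decomposition 1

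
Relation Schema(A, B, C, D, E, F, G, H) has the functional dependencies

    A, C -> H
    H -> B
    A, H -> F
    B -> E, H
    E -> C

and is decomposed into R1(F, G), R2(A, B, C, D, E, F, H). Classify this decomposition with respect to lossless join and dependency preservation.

Lossless test: (F)⁺ = {F}, which is a superkey of neither fragment — lossy.
Dependency preservation: every FD's attributes lie within a single fragment, so each can be enforced locally — preserved.

lossy but dependency-preserving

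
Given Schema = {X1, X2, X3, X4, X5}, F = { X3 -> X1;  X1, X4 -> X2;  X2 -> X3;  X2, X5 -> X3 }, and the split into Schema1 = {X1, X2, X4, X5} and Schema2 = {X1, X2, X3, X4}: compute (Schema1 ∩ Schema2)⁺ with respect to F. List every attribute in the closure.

Schema1 ∩ Schema2 = {X1, X2, X4}.
X2 → X3 applies, adding X3
Closure: {X1, X2, X3, X4}.

X1, X2, X3, X4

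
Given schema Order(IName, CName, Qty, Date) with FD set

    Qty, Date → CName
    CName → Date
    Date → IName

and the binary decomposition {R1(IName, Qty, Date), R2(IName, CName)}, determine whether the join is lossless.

No

Common attributes: R1 ∩ R2 = {IName}.
No dependency enlarges {IName}, so (IName)⁺ = {IName}.
The closure contains neither all of R1 = {IName, Qty, Date} nor all of R2 = {IName, CName}, so the common attributes are not a superkey of either fragment. The join is lossy.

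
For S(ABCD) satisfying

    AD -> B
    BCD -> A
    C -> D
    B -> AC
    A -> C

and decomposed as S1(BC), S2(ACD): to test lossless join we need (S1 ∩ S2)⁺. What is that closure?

S1 ∩ S2 = {C}.
C → D applies, adding D
Closure: {CD}.

CD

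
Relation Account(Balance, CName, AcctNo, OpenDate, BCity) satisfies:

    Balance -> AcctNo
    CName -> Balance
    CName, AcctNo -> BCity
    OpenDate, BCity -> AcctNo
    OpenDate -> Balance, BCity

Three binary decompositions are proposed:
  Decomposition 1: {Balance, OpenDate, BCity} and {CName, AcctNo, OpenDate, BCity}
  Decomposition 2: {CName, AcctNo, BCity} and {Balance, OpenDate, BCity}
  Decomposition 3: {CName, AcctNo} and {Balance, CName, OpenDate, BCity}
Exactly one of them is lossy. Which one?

Decomposition 2

Decomposition 1: common = {OpenDate, BCity}, closure = {Balance, AcctNo, OpenDate, BCity} → lossless.
Decomposition 2: common = {BCity}, closure = {BCity} → lossy.
Decomposition 3: common = {CName}, closure = {Balance, CName, AcctNo, BCity} → lossless.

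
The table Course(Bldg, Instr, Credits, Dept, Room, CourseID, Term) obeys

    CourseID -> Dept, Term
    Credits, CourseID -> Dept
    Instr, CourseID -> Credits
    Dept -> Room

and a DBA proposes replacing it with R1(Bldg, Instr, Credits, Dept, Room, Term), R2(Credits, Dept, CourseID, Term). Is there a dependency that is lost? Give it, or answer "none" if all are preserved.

Check Instr, CourseID → Credits: no single fragment contains all of {Instr, Credits, CourseID}, and the restricted closure of {Instr, CourseID} across the fragments never reaches {Credits}.
CourseID → Dept, Term is preserved.
Credits, CourseID → Dept is preserved.
Dept → Room is preserved.

Instr, CourseID -> Credits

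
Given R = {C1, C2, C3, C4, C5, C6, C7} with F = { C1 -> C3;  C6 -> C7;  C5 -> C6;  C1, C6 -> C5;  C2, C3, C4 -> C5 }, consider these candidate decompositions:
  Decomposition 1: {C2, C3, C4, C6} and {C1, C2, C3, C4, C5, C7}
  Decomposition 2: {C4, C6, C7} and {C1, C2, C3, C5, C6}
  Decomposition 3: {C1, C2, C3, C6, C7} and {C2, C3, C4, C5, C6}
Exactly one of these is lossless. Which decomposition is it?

Decomposition 1

Decomposition 1: common = {C2, C3, C4}, closure = {C2, C3, C4, C5, C6, C7} → lossless.
Decomposition 2: common = {C6}, closure = {C6, C7} → lossy.
Decomposition 3: common = {C2, C3, C6}, closure = {C2, C3, C6, C7} → lossy.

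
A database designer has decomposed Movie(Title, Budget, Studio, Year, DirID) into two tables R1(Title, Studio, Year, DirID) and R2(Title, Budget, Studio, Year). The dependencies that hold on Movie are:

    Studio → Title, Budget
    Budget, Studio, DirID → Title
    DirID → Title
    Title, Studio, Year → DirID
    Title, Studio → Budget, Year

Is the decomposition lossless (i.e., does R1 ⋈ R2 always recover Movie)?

Common attributes: R1 ∩ R2 = {Title, Studio, Year}.
Closure of {Title, Studio, Year}: Studio → Title, Budget applies, adding Budget; Title, Studio, Year → DirID applies, adding DirID. So (Title, Studio, Year)⁺ = {Title, Budget, Studio, Year, DirID}.
This closure contains every attribute of R1, so R1 ∩ R2 → R1. The join is lossless.

Yes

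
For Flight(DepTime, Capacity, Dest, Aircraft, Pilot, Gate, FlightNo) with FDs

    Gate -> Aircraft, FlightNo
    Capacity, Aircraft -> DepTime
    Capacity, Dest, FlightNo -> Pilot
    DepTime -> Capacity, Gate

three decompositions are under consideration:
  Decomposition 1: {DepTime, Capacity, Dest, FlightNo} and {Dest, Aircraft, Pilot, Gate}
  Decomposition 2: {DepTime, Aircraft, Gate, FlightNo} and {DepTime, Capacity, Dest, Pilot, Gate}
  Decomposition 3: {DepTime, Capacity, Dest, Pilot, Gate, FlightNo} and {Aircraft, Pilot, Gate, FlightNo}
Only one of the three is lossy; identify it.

Decomposition 1: common = {Dest}, closure = {Dest} → lossy.
Decomposition 2: common = {DepTime, Gate}, closure = {DepTime, Capacity, Aircraft, Gate, FlightNo} → lossless.
Decomposition 3: common = {Pilot, Gate, FlightNo}, closure = {Aircraft, Pilot, Gate, FlightNo} → lossless.

Decomposition 1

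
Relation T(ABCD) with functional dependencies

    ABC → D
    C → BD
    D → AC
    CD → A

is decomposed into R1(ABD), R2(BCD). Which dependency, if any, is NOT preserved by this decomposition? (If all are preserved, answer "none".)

ABC → D: restricted closure across fragments reaches D.
C → BD lies within R2.
D → AC: restricted closure across fragments reaches AC.
CD → A: restricted closure across fragments reaches A.
Every dependency is enforceable on the fragments, so the decomposition is dependency-preserving.

none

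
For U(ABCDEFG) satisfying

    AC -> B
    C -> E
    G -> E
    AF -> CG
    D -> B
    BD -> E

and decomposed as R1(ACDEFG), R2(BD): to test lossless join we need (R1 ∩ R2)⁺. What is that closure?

BDE

R1 ∩ R2 = {D}.
D → B applies, adding B
BD → E applies, adding E
Closure: {BDE}.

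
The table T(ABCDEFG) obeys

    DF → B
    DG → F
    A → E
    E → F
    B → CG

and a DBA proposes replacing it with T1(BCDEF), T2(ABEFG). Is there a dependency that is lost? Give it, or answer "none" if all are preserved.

Check DG → F: no single fragment contains all of {DFG}, and the restricted closure of {DG} across the fragments never reaches {F}.
DF → B is preserved.
A → E is preserved.
E → F is preserved.
B → CG is preserved.

DG → F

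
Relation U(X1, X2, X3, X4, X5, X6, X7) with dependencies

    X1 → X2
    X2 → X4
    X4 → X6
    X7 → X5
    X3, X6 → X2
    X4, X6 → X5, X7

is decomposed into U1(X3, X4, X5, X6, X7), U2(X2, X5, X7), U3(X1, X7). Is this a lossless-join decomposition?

No

Chase test. Columns are X1, X2, X3, X4, X5, X6, X7; row i has aⱼ where attribute j ∈ Ui, else bᵢⱼ.
Initial tableau (one row per fragment):
  row 1: b11 b12 a3 a4 a5 a6 a7
  row 2: b21 a2 b23 b24 a5 b26 a7
  row 3: a1 b32 b33 b34 b35 b36 a7
Rows 1 and 3 agree on X7; apply X7→X5 and equate their X5 entries.
No row becomes fully distinguished — the join is lossy.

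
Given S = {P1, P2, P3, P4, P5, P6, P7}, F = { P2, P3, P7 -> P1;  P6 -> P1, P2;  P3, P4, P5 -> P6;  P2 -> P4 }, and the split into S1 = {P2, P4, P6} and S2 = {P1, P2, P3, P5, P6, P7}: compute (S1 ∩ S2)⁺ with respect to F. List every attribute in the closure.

S1 ∩ S2 = {P2, P6}.
P6 → P1, P2 applies, adding P1
P2 → P4 applies, adding P4
Closure: {P1, P2, P4, P6}.

P1, P2, P4, P6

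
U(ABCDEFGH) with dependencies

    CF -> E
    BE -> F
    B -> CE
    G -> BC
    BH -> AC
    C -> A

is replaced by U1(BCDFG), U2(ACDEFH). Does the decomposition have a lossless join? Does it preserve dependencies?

lossy but dependency-preserving

Lossless test: (CDF)⁺ = {ACDEF}, which is a superkey of neither fragment — lossy.
Dependency preservation: BE → F; B → CE; BH → AC are not contained in any single fragment, but the restricted closure of each left-hand side across the fragments still reaches the right-hand side; the remaining FDs each lie inside some fragment. All dependencies are preserved.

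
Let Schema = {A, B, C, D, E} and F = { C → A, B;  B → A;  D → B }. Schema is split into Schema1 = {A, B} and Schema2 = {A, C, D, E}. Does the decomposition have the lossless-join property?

No

Common attributes: Schema1 ∩ Schema2 = {A}.
No dependency enlarges {A}, so (A)⁺ = {A}.
The closure contains neither all of Schema1 = {A, B} nor all of Schema2 = {A, C, D, E}, so the common attributes are not a superkey of either fragment. The join is lossy.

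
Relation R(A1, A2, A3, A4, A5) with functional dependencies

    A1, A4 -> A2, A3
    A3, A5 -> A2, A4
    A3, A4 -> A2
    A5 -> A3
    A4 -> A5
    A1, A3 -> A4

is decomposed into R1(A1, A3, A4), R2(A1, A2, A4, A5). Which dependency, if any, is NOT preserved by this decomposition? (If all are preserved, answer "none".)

A1, A4 → A2, A3: restricted closure across fragments reaches A2, A3.
A3, A5 → A2, A4: restricted closure across fragments reaches A2, A4.
A3, A4 → A2: restricted closure across fragments reaches A2.
A5 → A3: restricted closure across fragments reaches A3.
A4 → A5 lies within R2.
A1, A3 → A4 lies within R1.
Every dependency is enforceable on the fragments, so the decomposition is dependency-preserving.

none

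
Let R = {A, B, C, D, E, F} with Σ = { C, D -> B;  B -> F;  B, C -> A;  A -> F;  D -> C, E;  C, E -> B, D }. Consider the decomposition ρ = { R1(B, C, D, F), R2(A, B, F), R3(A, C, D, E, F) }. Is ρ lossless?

Chase test. Columns are A, B, C, D, E, F; row i has aⱼ where attribute j ∈ Ri, else bᵢⱼ.
Initial tableau (one row per fragment):
  row 1: b11 a2 a3 a4 b15 a6
  row 2: a1 a2 b23 b24 b25 a6
  row 3: a1 b32 a3 a4 a5 a6
Rows 1 and 3 agree on C, D; apply C, D→B and equate their B entries.
Rows 1 and 3 agree on B, C; apply B, C→A and equate their A entries.
Rows 1 and 3 agree on D; apply D→C, E and equate their C, E entries.
Row 1 is now all distinguished symbols — the join is lossless.

Yes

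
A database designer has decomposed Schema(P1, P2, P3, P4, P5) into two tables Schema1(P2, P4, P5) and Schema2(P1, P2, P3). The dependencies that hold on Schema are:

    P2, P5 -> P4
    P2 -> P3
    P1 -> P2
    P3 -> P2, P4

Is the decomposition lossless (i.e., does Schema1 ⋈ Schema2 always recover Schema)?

No

Common attributes: Schema1 ∩ Schema2 = {P2}.
Closure of {P2}: P2 → P3 applies, adding P3; P3 → P2, P4 applies, adding P4. So (P2)⁺ = {P2, P3, P4}.
The closure contains neither all of Schema1 = {P2, P4, P5} nor all of Schema2 = {P1, P2, P3}, so the common attributes are not a superkey of either fragment. The join is lossy.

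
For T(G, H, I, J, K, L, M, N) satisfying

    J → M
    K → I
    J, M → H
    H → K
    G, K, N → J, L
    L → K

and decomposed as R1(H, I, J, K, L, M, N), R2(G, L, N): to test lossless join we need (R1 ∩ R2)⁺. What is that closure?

R1 ∩ R2 = {L, N}.
L → K applies, adding K
K → I applies, adding I
Closure: {I, K, L, N}.

I, K, L, N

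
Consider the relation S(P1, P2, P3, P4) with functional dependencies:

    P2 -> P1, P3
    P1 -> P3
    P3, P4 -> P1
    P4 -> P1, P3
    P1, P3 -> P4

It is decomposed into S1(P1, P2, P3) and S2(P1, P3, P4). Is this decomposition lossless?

Common attributes: S1 ∩ S2 = {P1, P3}.
Closure of {P1, P3}: P1, P3 → P4 applies, adding P4. So (P1, P3)⁺ = {P1, P3, P4}.
This closure contains every attribute of S2, so S1 ∩ S2 → S2. The join is lossless.

Yes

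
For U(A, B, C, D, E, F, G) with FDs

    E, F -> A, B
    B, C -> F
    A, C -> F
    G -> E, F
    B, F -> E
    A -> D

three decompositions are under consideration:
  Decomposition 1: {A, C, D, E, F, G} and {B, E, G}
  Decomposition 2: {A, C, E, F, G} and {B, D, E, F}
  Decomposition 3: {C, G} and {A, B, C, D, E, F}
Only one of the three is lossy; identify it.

Decomposition 3

Decomposition 1: common = {E, G}, closure = {A, B, D, E, F, G} → lossless.
Decomposition 2: common = {E, F}, closure = {A, B, D, E, F} → lossless.
Decomposition 3: common = {C}, closure = {C} → lossy.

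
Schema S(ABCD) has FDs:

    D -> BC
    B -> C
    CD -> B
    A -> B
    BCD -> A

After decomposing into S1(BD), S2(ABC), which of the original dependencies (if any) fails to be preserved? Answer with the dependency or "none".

Check BCD → A: no single fragment contains all of {ABCD}, and the restricted closure of {BCD} across the fragments never reaches {A}.
D → BC is preserved.
B → C is preserved.
CD → B is preserved.
A → B is preserved.

BCD -> A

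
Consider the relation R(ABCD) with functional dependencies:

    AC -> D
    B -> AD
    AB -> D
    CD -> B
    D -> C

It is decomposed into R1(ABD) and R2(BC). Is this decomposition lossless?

Common attributes: R1 ∩ R2 = {B}.
Closure of {B}: B → AD applies, adding AD; D → C applies, adding C. So (B)⁺ = {ABCD}.
This closure contains every attribute of R1, so R1 ∩ R2 → R1. The join is lossless.

Yes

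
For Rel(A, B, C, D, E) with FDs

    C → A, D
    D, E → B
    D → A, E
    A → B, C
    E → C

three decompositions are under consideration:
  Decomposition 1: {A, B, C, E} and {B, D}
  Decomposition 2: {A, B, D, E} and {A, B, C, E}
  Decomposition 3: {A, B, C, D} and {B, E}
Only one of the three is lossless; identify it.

Decomposition 2

Decomposition 1: common = {B}, closure = {B} → lossy.
Decomposition 2: common = {A, B, E}, closure = {A, B, C, D, E} → lossless.
Decomposition 3: common = {B}, closure = {B} → lossy.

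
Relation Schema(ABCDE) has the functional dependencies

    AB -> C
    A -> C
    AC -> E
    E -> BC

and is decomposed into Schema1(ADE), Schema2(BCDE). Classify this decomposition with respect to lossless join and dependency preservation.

lossless and dependency-preserving

Lossless test: (DE)⁺ = {BCDE}, which contains all of one fragment — lossless.
Dependency preservation: AB → C; A → C; AC → E are not contained in any single fragment, but the restricted closure of each left-hand side across the fragments still reaches the right-hand side; the remaining FDs each lie inside some fragment. All dependencies are preserved.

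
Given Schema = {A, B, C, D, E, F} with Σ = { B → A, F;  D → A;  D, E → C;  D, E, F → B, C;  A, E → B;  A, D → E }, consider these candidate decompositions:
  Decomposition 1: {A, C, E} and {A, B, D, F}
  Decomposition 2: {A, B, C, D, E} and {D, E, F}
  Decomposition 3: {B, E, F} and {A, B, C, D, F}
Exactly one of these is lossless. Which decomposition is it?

Decomposition 1: common = {A}, closure = {A} → lossy.
Decomposition 2: common = {D, E}, closure = {A, B, C, D, E, F} → lossless.
Decomposition 3: common = {B, F}, closure = {A, B, F} → lossy.

Decomposition 2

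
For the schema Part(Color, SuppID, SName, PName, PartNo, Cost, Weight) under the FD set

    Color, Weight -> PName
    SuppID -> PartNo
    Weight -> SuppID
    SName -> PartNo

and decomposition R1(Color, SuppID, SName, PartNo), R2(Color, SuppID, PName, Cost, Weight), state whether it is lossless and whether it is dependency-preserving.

Lossless test: (Color, SuppID)⁺ = {Color, SuppID, PartNo}, which is a superkey of neither fragment — lossy.
Dependency preservation: every FD's attributes lie within a single fragment, so each can be enforced locally — preserved.

lossy but dependency-preserving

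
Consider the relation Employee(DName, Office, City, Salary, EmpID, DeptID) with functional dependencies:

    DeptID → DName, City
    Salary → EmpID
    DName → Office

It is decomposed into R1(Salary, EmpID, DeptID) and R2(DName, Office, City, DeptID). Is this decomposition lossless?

Yes

Common attributes: R1 ∩ R2 = {DeptID}.
Closure of {DeptID}: DeptID → DName, City applies, adding DName, City; DName → Office applies, adding Office. So (DeptID)⁺ = {DName, Office, City, DeptID}.
This closure contains every attribute of R2, so R1 ∩ R2 → R2. The join is lossless.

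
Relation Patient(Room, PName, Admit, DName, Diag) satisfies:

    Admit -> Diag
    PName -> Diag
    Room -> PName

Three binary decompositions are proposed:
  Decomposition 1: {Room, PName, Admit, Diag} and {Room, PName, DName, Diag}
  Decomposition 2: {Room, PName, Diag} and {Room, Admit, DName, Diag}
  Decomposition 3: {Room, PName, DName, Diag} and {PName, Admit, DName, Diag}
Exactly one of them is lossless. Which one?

Decomposition 2

Decomposition 1: common = {Room, PName, Diag}, closure = {Room, PName, Diag} → lossy.
Decomposition 2: common = {Room, Diag}, closure = {Room, PName, Diag} → lossless.
Decomposition 3: common = {PName, DName, Diag}, closure = {PName, DName, Diag} → lossy.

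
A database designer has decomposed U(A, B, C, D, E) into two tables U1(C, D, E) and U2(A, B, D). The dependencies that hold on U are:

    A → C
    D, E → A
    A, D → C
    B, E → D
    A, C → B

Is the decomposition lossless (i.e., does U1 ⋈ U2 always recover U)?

No

Common attributes: U1 ∩ U2 = {D}.
No dependency enlarges {D}, so (D)⁺ = {D}.
The closure contains neither all of U1 = {C, D, E} nor all of U2 = {A, B, D}, so the common attributes are not a superkey of either fragment. The join is lossy.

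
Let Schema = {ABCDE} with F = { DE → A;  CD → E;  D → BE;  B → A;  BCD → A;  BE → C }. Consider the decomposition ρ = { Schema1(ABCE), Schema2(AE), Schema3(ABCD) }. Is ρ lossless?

Chase test. Columns are ABCDE; row i has aⱼ where attribute j ∈ Schemai, else bᵢⱼ.
Initial tableau (one row per fragment):
  row 1: a1 a2 a3 b14 a5
  row 2: a1 b22 b23 b24 a5
  row 3: a1 a2 a3 a4 b35
No row becomes fully distinguished — the join is lossy.

No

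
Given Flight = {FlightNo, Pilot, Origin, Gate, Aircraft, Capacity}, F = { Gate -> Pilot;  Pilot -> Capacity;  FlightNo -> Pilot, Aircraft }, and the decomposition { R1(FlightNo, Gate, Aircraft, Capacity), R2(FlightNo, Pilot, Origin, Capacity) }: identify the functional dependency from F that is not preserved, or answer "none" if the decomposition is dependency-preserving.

Gate -> Pilot

Check Gate → Pilot: no single fragment contains all of {Pilot, Gate}, and the restricted closure of {Gate} across the fragments never reaches {Pilot}.
Pilot → Capacity is preserved.
FlightNo → Pilot, Aircraft is preserved.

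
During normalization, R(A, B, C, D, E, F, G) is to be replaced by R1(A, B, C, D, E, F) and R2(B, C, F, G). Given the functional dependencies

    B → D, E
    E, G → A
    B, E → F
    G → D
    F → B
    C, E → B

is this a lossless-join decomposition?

No

Common attributes: R1 ∩ R2 = {B, C, F}.
Closure of {B, C, F}: B → D, E applies, adding D, E. So (B, C, F)⁺ = {B, C, D, E, F}.
The closure contains neither all of R1 = {A, B, C, D, E, F} nor all of R2 = {B, C, F, G}, so the common attributes are not a superkey of either fragment. The join is lossy.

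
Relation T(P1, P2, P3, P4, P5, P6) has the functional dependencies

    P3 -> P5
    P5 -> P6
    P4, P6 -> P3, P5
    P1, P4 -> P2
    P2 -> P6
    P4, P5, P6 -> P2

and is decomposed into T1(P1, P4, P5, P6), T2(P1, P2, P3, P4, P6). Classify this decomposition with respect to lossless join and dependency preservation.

Lossless test: (P1, P4, P6)⁺ = {P1, P2, P3, P4, P5, P6}, which contains all of one fragment — lossless.
Dependency preservation: the restricted closure of {P3} across the fragments never reaches {P5}, so P3 → P5 cannot be enforced without a join — not preserved.

lossless but not dependency-preserving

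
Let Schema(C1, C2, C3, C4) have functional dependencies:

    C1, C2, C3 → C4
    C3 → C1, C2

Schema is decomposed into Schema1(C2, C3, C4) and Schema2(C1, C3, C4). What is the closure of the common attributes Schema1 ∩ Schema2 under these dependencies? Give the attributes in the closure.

C1, C2, C3, C4

Schema1 ∩ Schema2 = {C3, C4}.
C3 → C1, C2 applies, adding C1, C2
Closure: {C1, C2, C3, C4}.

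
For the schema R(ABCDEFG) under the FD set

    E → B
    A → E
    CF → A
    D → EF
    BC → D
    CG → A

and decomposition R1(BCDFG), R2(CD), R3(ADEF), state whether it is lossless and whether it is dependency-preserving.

Lossless test (chase): Rows 1 and 2 agree on D; apply D→EF and equate their EF entries. Rows 1 and 3 agree on D; apply D→EF and equate their EF entries. Rows 1 and 2 agree on E; apply E→B and equate their B entries. Rows 1 and 3 agree on E; apply E→B and equate their B entries. Rows 1 and 2 agree on CF; apply CF→A and equate their A entries. No row becomes fully distinguished — the join is lossy.
Dependency preservation: the restricted closure of {E} across the fragments never reaches {B}, so E → B cannot be enforced without a join — not preserved.

lossy and not dependency-preserving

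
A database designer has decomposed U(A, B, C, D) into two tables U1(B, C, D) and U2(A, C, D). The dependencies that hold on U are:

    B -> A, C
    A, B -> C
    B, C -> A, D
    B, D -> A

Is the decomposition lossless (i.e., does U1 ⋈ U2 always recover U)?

Common attributes: U1 ∩ U2 = {C, D}.
No dependency enlarges {C, D}, so (C, D)⁺ = {C, D}.
The closure contains neither all of U1 = {B, C, D} nor all of U2 = {A, C, D}, so the common attributes are not a superkey of either fragment. The join is lossy.

No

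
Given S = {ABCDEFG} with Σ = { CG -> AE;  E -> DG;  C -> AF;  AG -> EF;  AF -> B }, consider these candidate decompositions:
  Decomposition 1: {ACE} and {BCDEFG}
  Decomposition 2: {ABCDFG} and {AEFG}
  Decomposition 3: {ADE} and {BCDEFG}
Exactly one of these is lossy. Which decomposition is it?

Decomposition 1: common = {CE}, closure = {ABCDEFG} → lossless.
Decomposition 2: common = {AFG}, closure = {ABDEFG} → lossless.
Decomposition 3: common = {DE}, closure = {DEG} → lossy.

Decomposition 3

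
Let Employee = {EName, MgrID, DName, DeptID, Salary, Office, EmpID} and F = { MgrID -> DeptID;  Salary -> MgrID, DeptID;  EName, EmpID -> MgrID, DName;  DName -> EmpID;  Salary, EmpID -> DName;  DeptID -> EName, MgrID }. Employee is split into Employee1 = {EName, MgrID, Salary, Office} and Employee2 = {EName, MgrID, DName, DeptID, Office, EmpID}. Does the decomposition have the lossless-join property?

No

Common attributes: Employee1 ∩ Employee2 = {EName, MgrID, Office}.
Closure of {EName, MgrID, Office}: MgrID → DeptID applies, adding DeptID. So (EName, MgrID, Office)⁺ = {EName, MgrID, DeptID, Office}.
The closure contains neither all of Employee1 = {EName, MgrID, Salary, Office} nor all of Employee2 = {EName, MgrID, DName, DeptID, Office, EmpID}, so the common attributes are not a superkey of either fragment. The join is lossy.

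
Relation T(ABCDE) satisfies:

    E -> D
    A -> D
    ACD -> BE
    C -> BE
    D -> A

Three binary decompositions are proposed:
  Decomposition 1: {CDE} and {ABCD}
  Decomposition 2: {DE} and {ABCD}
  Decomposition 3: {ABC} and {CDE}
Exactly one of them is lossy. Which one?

Decomposition 2

Decomposition 1: common = {CD}, closure = {ABCDE} → lossless.
Decomposition 2: common = {D}, closure = {AD} → lossy.
Decomposition 3: common = {C}, closure = {ABCDE} → lossless.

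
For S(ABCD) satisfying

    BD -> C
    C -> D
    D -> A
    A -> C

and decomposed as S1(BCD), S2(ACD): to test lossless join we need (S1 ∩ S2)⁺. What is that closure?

S1 ∩ S2 = {CD}.
D → A applies, adding A
Closure: {ACD}.

ACD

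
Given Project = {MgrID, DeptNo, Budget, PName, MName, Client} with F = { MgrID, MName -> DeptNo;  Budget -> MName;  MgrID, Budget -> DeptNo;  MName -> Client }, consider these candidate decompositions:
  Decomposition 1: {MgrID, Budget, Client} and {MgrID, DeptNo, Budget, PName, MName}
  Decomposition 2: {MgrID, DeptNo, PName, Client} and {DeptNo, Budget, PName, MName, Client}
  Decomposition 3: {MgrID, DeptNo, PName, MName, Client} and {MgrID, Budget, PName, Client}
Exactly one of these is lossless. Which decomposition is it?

Decomposition 1

Decomposition 1: common = {MgrID, Budget}, closure = {MgrID, DeptNo, Budget, MName, Client} → lossless.
Decomposition 2: common = {DeptNo, PName, Client}, closure = {DeptNo, PName, Client} → lossy.
Decomposition 3: common = {MgrID, PName, Client}, closure = {MgrID, PName, Client} → lossy.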